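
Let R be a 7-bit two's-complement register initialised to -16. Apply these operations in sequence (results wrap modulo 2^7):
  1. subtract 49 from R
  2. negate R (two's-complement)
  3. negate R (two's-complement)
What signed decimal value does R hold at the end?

Start: R = -16 = 1110000.
R = -16 − 49 = -65; wraps to 63 = 0111111
R = −(63) = -63 = 1000001
R = −(-63) = 63 = 0111111

63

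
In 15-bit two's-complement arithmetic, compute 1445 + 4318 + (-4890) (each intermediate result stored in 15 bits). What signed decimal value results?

1445 + 4318 = 5763 (001011010000011)
5763 + (-4890) = 873 (000001101101001)

873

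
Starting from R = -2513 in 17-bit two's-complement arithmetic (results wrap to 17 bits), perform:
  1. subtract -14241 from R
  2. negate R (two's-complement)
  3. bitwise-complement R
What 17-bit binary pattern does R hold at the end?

00010110111001111

Start: R = -2513 = 11111011000101111.
R = -2513 − (-14241) = 11728 = 00010110111010000
R = −(11728) = -11728 = 11101001000110000
R = NOT 11101001000110000 = 00010110111001111 = 11727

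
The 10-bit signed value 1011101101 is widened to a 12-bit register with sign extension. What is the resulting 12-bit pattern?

MSB of 1011101101 is 1; replicate it into the new high bits.
11|1011101101 → 111011101101 (still -275).

111011101101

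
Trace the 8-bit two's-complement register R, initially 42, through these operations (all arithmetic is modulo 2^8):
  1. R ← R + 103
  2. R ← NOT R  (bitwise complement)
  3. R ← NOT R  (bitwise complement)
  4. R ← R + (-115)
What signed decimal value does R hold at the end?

30

Start: R = 42 = 00101010.
R = 42 + 103 = 145; wraps to -111 = 10010001
R = NOT 10010001 = 01101110 = 110
R = NOT 01101110 = 10010001 = -111
R = -111 + (-115) = -226; wraps to 30 = 00011110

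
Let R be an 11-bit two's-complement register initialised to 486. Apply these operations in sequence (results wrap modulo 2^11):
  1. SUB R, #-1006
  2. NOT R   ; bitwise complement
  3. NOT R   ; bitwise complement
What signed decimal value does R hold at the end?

Start: R = 486 = 00111100110.
R = 486 − (-1006) = 1492; wraps to -556 = 10111010100
R = NOT 10111010100 = 01000101011 = 555
R = NOT 01000101011 = 10111010100 = -556

-556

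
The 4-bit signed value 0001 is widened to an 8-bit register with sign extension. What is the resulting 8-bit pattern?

00000001

MSB of 0001 is 0; replicate it into the new high bits.
0000|0001 → 00000001 (still 1).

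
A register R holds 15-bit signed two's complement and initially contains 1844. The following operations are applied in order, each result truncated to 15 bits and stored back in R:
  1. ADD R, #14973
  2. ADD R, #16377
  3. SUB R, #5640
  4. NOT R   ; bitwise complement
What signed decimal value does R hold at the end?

5213

Start: R = 1844 = 000011100110100.
R = 1844 + 14973 = 16817; wraps to -15951 = 100000110110001
R = -15951 + 16377 = 426 = 000000110101010
R = 426 − 5640 = -5214 = 110101110100010
R = NOT 110101110100010 = 001010001011101 = 5213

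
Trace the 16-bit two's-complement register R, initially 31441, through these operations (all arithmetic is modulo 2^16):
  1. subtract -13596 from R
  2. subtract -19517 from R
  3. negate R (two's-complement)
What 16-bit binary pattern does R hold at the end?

0000001111010110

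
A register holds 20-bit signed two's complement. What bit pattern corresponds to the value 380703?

01011100111100011111

380703 is non-negative, so write it directly in 20 bits: 01011100111100011111.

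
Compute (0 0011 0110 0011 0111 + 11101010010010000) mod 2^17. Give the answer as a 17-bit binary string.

  00011011000110111
+ 11101010010010000
= 00000101011000111  (discard carry-out 1)

00000101011000111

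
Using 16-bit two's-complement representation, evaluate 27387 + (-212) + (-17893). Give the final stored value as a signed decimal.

27387 + (-212) = 27175 (0110101000100111)
27175 + (-17893) = 9282 (0010010001000010)

9282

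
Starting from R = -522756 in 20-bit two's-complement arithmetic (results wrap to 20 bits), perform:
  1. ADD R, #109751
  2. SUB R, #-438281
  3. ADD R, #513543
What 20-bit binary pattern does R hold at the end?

Start: R = -522756 = 10000000010111111100.
R = -522756 + 109751 = -413005 = 10011011001010110011
R = -413005 − (-438281) = 25276 = 00000110001010111100
R = 25276 + 513543 = 538819; wraps to -509757 = 10000011100011000011

10000011100011000011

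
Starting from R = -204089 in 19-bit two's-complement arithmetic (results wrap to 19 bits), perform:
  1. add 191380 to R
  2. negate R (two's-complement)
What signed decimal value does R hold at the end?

12709

Start: R = -204089 = 1001110001011000111.
R = -204089 + 191380 = -12709 = 1111100111001011011
R = −(-12709) = 12709 = 0000011000110100101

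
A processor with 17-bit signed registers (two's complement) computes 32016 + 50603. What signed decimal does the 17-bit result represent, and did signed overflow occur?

32016 → 00111110100010000
50603 → 01100010110101011
  00111110100010000
+ 01100010110101011
= 10100001010111011
Result 10100001010111011: MSB = 1 → 82619 − 131072 = -48453.
Both addends are non-negative but the stored result is negative: signed overflow. The true value 32016 + 50603 = 82619 lies outside [-65536, 65535].

-48453; overflow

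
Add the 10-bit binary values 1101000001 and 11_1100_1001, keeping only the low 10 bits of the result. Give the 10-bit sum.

1100001010

  1101000001
+ 1111001001
= 1100001010  (discard carry-out 1)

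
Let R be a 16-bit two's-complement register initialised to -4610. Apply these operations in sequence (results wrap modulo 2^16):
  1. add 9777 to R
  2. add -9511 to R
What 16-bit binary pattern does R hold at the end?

1110111100001000

Start: R = -4610 = 1110110111111110.
R = -4610 + 9777 = 5167 = 0001010000101111
R = 5167 + (-9511) = -4344 = 1110111100001000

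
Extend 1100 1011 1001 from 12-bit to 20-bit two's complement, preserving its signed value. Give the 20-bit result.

MSB of 110010111001 is 1; replicate it into the new high bits.
11111111|110010111001 → 11111111110010111001 (still -839).

11111111110010111001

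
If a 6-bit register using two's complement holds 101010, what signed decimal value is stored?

-22

MSB is 1, so the value is negative.
Invert: 010101. Add 1: 010110 = 22. So the value is −22.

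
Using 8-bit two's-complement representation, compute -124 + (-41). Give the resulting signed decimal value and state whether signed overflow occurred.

91; overflow

-124 → 10000100
-41 → 11010111
  10000100
+ 11010111
= 01011011  (discard carry-out 1)
Result 01011011: MSB = 0 → value 91.
Both addends are negative but the stored result is non-negative: signed overflow. The true value -124 + (-41) = -165 lies outside [-128, 127].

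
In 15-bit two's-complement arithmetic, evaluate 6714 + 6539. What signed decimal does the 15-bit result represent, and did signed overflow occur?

6714 → 001101000111010
6539 → 001100110001011
  001101000111010
+ 001100110001011
= 011001111000101
Result 011001111000101: MSB = 0 → value 13253.
Both addends are non-negative and so is the stored result: no signed overflow.

13253; no overflow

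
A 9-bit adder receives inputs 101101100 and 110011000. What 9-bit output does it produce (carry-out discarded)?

  101101100
+ 110011000
= 100000100  (discard carry-out 1)

100000100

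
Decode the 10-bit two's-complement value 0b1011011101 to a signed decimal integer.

MSB is 1, so the value is negative.
Invert: 0100100010. Add 1: 0100100011 = 291. So the value is −291.

-291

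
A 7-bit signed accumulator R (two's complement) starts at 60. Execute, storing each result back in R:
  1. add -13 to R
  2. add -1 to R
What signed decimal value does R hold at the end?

46

Start: R = 60 = 0111100.
R = 60 + (-13) = 47 = 0101111
R = 47 + (-1) = 46 = 0101110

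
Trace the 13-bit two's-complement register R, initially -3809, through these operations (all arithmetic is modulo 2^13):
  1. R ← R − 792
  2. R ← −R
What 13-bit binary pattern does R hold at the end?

1000111111001

Start: R = -3809 = 1000100011111.
R = -3809 − 792 = -4601; wraps to 3591 = 0111000000111
R = −(3591) = -3591 = 1000111111001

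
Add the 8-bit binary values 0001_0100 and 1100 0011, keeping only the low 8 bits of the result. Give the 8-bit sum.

11010111

  00010100
+ 11000011
= 11010111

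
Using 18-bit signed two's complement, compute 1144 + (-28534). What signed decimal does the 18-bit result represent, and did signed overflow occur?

1144 → 000000010001111000
-28534 → 111001000010001010
  000000010001111000
+ 111001000010001010
= 111001010100000010
Result 111001010100000010: MSB = 1 → 234754 − 262144 = -27390.
Addends have opposite signs, so signed overflow cannot occur.

-27390; no overflow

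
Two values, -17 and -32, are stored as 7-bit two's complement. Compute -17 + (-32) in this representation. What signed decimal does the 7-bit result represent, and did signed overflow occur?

-49; no overflow

-17 → 1101111
-32 → 1100000
  1101111
+ 1100000
= 1001111  (discard carry-out 1)
Result 1001111: MSB = 1 → 79 − 128 = -49.
Both addends are negative and so is the stored result: no signed overflow.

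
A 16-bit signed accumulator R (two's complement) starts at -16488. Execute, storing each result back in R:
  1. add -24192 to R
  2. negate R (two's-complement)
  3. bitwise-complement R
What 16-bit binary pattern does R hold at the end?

0110000100010111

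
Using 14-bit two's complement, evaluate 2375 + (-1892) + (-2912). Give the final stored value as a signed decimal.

-2429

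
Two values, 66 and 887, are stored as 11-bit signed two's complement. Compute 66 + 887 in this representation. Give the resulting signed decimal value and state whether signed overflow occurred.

953; no overflow

66 → 00001000010
887 → 01101110111
  00001000010
+ 01101110111
= 01110111001
Result 01110111001: MSB = 0 → value 953.
Both addends are non-negative and so is the stored result: no signed overflow.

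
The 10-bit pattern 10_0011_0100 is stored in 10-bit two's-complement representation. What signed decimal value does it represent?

MSB is 1, so the value is negative.
Invert: 0111001011. Add 1: 0111001100 = 460. So the value is −460.

-460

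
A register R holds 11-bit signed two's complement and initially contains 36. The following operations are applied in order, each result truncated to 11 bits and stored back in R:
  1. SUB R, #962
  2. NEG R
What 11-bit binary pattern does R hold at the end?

Start: R = 36 = 00000100100.
R = 36 − 962 = -926 = 10001100010
R = −(-926) = 926 = 01110011110

01110011110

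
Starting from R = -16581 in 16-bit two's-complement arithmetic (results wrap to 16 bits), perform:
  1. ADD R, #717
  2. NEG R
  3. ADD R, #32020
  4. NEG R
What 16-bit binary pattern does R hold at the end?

Start: R = -16581 = 1011111100111011.
R = -16581 + 717 = -15864 = 1100001000001000
R = −(-15864) = 15864 = 0011110111111000
R = 15864 + 32020 = 47884; wraps to -17652 = 1011101100001100
R = −(-17652) = 17652 = 0100010011110100

0100010011110100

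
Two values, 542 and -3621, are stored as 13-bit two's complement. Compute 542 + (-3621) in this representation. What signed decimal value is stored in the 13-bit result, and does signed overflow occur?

-3079; no overflow

542 → 0001000011110
-3621 → 1000111011011
  0001000011110
+ 1000111011011
= 1001111111001
Result 1001111111001: MSB = 1 → 5113 − 8192 = -3079.
Addends have opposite signs, so signed overflow cannot occur.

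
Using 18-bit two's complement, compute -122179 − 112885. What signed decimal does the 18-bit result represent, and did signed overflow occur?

-122179 → 100010001010111101
112885 → 011011100011110101
Subtract via negate-and-add: invert 011011100011110101 + 1 = 100100011100001011 (i.e. -112885).
  100010001010111101
+ 100100011100001011
= 000110100111001000  (discard carry-out 1)
Result 000110100111001000: MSB = 0 → value 27080.
Both addends (after negating the subtrahend) are negative but the stored result is non-negative: signed overflow. The true value -122179 − 112885 = -235064 lies outside [-131072, 131071].

27080; overflow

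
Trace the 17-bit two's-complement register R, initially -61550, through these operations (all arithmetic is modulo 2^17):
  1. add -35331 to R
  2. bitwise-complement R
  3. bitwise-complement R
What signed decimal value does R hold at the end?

34191

Start: R = -61550 = 10000111110010010.
R = -61550 + (-35331) = -96881; wraps to 34191 = 01000010110001111
R = NOT 01000010110001111 = 10111101001110000 = -34192
R = NOT 10111101001110000 = 01000010110001111 = 34191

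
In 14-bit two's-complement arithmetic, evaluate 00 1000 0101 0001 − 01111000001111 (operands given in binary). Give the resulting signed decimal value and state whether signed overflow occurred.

00 1000 0101 0001 → 00100001010001 = 2129 (signed)
01111000001111 = 7695 (signed)
Subtract via negate-and-add: invert 01111000001111 + 1 = 10000111110001 (i.e. -7695).
  00100001010001
+ 10000111110001
= 10101001000010
Result 10101001000010: MSB = 1 → 10818 − 16384 = -5566.
Addends (after negating the subtrahend) have opposite signs, so signed overflow cannot occur.

-5566; no overflow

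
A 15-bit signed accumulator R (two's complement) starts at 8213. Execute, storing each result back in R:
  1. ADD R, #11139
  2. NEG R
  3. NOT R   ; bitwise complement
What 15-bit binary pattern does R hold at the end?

100101110010111

Start: R = 8213 = 010000000010101.
R = 8213 + 11139 = 19352; wraps to -13416 = 100101110011000
R = −(-13416) = 13416 = 011010001101000
R = NOT 011010001101000 = 100101110010111 = -13417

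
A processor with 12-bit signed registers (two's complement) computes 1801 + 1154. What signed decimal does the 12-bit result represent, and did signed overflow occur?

-1141; overflow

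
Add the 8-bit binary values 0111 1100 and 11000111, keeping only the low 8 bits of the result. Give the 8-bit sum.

  01111100
+ 11000111
= 01000011  (discard carry-out 1)

01000011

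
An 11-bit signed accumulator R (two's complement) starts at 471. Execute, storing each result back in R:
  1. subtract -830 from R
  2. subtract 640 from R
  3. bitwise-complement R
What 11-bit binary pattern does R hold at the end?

Start: R = 471 = 00111010111.
R = 471 − (-830) = 1301; wraps to -747 = 10100010101
R = -747 − 640 = -1387; wraps to 661 = 01010010101
R = NOT 01010010101 = 10101101010 = -662

10101101010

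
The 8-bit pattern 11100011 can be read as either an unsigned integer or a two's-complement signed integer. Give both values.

unsigned = 227, signed = -29

Unsigned: 11100011 = 227.
Signed: MSB=1 → 227 − 256 = -29.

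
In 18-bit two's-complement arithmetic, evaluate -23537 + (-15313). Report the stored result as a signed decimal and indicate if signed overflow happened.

-38850; no overflow

-23537 → 111010010000001111
-15313 → 111100010000101111
  111010010000001111
+ 111100010000101111
= 110110100000111110  (discard carry-out 1)
Result 110110100000111110: MSB = 1 → 223294 − 262144 = -38850.
Both addends are negative and so is the stored result: no signed overflow.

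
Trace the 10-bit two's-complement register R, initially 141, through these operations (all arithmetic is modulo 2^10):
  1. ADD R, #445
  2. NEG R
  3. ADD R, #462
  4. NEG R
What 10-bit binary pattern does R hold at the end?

Start: R = 141 = 0010001101.
R = 141 + 445 = 586; wraps to -438 = 1001001010
R = −(-438) = 438 = 0110110110
R = 438 + 462 = 900; wraps to -124 = 1110000100
R = −(-124) = 124 = 0001111100

0001111100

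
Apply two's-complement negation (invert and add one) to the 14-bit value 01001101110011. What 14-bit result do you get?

10110010001101

Invert: 10110010001100. Add 1: 10110010001101.
Check: 01001101110011 = 4979, 10110010001101 = -4979.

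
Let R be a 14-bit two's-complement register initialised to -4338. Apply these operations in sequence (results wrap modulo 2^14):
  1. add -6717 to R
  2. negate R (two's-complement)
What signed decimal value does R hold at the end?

Start: R = -4338 = 10111100001110.
R = -4338 + (-6717) = -11055; wraps to 5329 = 01010011010001
R = −(5329) = -5329 = 10101100101111

-5329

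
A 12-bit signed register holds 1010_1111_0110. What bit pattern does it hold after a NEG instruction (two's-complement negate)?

010100001010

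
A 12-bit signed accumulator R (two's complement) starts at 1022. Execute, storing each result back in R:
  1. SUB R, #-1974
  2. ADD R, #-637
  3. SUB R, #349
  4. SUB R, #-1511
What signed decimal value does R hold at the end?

-575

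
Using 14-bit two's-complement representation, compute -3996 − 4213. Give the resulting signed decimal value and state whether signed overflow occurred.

-3996 → 11000001100100
4213 → 01000001110101
Subtract via negate-and-add: invert 01000001110101 + 1 = 10111110001011 (i.e. -4213).
  11000001100100
+ 10111110001011
= 01111111101111  (discard carry-out 1)
Result 01111111101111: MSB = 0 → value 8175.
Both addends (after negating the subtrahend) are negative but the stored result is non-negative: signed overflow. The true value -3996 − 4213 = -8209 lies outside [-8192, 8191].

8175; overflow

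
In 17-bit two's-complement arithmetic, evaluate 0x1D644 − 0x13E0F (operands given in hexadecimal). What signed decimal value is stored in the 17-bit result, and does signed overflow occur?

38965; no overflow

0x1D644 = 11101011001000100 = -10684 (signed)
0x13E0F = 10011111000001111 = -49649 (signed)
Subtract via negate-and-add: invert 10011111000001111 + 1 = 01100000111110001 (i.e. 49649).
  11101011001000100
+ 01100000111110001
= 01001100000110101  (discard carry-out 1)
Result 01001100000110101: MSB = 0 → value 38965.
Addends (after negating the subtrahend) have opposite signs, so signed overflow cannot occur.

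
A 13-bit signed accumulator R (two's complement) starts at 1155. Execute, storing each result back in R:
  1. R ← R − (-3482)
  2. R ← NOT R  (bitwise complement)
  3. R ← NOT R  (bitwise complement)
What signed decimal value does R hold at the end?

Start: R = 1155 = 0010010000011.
R = 1155 − (-3482) = 4637; wraps to -3555 = 1001000011101
R = NOT 1001000011101 = 0110111100010 = 3554
R = NOT 0110111100010 = 1001000011101 = -3555

-3555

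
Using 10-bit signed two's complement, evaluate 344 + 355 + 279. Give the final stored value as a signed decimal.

-46

344 + 355 = 699 → wraps to -325 (1010111011)
-325 + 279 = -46 (1111010010)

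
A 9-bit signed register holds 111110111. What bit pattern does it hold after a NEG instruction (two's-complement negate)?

000001001

Invert: 000001000. Add 1: 000001001.
Check: 111110111 = -9, 000001001 = 9.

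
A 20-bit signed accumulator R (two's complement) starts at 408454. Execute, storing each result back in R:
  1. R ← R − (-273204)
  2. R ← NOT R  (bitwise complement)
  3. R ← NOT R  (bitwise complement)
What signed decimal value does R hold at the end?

-366918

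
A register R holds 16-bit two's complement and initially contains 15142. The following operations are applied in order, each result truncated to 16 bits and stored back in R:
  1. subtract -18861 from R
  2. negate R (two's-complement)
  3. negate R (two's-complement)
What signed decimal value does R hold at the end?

-31533

Start: R = 15142 = 0011101100100110.
R = 15142 − (-18861) = 34003; wraps to -31533 = 1000010011010011
R = −(-31533) = 31533 = 0111101100101101
R = −(31533) = -31533 = 1000010011010011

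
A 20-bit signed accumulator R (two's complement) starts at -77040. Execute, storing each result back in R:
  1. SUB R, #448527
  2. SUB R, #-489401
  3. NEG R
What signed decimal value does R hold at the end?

Start: R = -77040 = 11101101001100010000.
R = -77040 − 448527 = -525567; wraps to 523009 = 01111111101100000001
R = 523009 − (-489401) = 1012410; wraps to -36166 = 11110111001010111010
R = −(-36166) = 36166 = 00001000110101000110

36166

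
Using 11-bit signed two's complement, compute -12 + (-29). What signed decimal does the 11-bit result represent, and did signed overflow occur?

-12 → 11111110100
-29 → 11111100011
  11111110100
+ 11111100011
= 11111010111  (discard carry-out 1)
Result 11111010111: MSB = 1 → 2007 − 2048 = -41.
Both addends are negative and so is the stored result: no signed overflow.

-41; no overflow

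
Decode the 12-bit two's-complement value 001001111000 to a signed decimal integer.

632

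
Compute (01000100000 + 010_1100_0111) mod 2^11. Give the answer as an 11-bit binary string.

  01000100000
+ 01011000111
= 10011100111

10011100111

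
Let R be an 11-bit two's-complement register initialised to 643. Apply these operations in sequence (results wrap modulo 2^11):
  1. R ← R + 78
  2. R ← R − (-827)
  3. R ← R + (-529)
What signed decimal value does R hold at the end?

Start: R = 643 = 01010000011.
R = 643 + 78 = 721 = 01011010001
R = 721 − (-827) = 1548; wraps to -500 = 11000001100
R = -500 + (-529) = -1029; wraps to 1019 = 01111111011

1019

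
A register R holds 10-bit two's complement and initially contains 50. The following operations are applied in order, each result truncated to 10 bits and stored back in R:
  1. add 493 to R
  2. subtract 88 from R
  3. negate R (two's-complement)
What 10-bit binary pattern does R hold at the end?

1000111001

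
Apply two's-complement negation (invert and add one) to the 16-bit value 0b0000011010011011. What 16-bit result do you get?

Invert: 1111100101100100. Add 1: 1111100101100101.

1111100101100101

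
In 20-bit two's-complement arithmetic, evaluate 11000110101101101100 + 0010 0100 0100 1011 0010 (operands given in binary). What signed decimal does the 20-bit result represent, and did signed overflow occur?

-85986; no overflow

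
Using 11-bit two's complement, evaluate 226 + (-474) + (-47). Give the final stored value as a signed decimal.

226 + (-474) = -248 (11100001000)
-248 + (-47) = -295 (11011011001)

-295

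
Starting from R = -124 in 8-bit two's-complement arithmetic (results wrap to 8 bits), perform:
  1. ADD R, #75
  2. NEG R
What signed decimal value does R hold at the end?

49

Start: R = -124 = 10000100.
R = -124 + 75 = -49 = 11001111
R = −(-49) = 49 = 00110001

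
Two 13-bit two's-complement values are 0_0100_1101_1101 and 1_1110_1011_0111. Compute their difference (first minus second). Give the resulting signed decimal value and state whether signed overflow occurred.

1574; no overflow

0_0100_1101_1101 → 0010011011101 = 1245 (signed)
1_1110_1011_0111 → 1111010110111 = -329 (signed)
Subtract via negate-and-add: invert 1111010110111 + 1 = 0000101001001 (i.e. 329).
  0010011011101
+ 0000101001001
= 0011000100110
Result 0011000100110: MSB = 0 → value 1574.
Both addends (after negating the subtrahend) are non-negative and so is the stored result: no signed overflow.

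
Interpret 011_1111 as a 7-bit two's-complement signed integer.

63

MSB is 0, so the value is non-negative: 0111111 = 63.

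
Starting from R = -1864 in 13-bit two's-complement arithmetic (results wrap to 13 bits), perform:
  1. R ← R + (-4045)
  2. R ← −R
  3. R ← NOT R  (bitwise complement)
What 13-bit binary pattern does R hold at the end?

Start: R = -1864 = 1100010111000.
R = -1864 + (-4045) = -5909; wraps to 2283 = 0100011101011
R = −(2283) = -2283 = 1011100010101
R = NOT 1011100010101 = 0100011101010 = 2282

0100011101010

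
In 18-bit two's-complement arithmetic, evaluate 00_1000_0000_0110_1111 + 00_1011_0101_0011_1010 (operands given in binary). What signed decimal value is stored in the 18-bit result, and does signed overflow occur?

00_1000_0000_0110_1111 → 001000000001101111 = 32879 (signed)
00_1011_0101_0011_1010 → 001011010100111010 = 46394 (signed)
  001000000001101111
+ 001011010100111010
= 010011010110101001
Result 010011010110101001: MSB = 0 → value 79273.
Both addends are non-negative and so is the stored result: no signed overflow.

79273; no overflow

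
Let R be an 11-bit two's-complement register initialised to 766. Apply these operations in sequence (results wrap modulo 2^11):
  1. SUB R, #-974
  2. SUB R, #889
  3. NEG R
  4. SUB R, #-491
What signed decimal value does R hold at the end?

-360

Start: R = 766 = 01011111110.
R = 766 − (-974) = 1740; wraps to -308 = 11011001100
R = -308 − 889 = -1197; wraps to 851 = 01101010011
R = −(851) = -851 = 10010101101
R = -851 − (-491) = -360 = 11010011000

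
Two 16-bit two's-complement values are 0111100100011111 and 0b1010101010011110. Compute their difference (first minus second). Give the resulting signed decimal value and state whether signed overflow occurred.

-12671; overflow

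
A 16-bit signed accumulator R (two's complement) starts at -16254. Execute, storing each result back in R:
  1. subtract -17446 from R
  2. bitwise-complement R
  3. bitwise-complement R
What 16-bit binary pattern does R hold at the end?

Start: R = -16254 = 1100000010000010.
R = -16254 − (-17446) = 1192 = 0000010010101000
R = NOT 0000010010101000 = 1111101101010111 = -1193
R = NOT 1111101101010111 = 0000010010101000 = 1192

0000010010101000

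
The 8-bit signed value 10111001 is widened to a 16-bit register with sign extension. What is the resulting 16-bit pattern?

1111111110111001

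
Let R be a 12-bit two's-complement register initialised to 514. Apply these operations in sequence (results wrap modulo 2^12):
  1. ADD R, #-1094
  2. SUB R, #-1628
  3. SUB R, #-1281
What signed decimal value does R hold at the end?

-1767

Start: R = 514 = 001000000010.
R = 514 + (-1094) = -580 = 110110111100
R = -580 − (-1628) = 1048 = 010000011000
R = 1048 − (-1281) = 2329; wraps to -1767 = 100100011001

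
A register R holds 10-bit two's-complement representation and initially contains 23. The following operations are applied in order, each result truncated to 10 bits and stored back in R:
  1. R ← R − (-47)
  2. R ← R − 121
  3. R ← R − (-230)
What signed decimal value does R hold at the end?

179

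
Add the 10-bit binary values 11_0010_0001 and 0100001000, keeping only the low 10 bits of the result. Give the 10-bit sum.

  1100100001
+ 0100001000
= 0000101001  (discard carry-out 1)

0000101001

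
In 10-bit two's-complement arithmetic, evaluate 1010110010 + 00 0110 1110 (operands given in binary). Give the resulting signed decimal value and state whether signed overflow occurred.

-224; no overflow

1010110010 = -334 (signed)
00 0110 1110 → 0001101110 = 110 (signed)
  1010110010
+ 0001101110
= 1100100000
Result 1100100000: MSB = 1 → 800 − 1024 = -224.
Addends have opposite signs, so signed overflow cannot occur.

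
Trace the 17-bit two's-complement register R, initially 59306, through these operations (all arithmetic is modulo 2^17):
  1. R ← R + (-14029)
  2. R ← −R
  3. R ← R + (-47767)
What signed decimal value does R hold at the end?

38028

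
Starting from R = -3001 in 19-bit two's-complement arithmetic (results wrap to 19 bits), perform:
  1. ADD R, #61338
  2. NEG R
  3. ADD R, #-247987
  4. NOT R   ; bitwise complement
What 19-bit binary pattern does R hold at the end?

1001010110010010011

Start: R = -3001 = 1111111010001000111.
R = -3001 + 61338 = 58337 = 0001110001111100001
R = −(58337) = -58337 = 1110001110000011111
R = -58337 + (-247987) = -306324; wraps to 217964 = 0110101001101101100
R = NOT 0110101001101101100 = 1001010110010010011 = -217965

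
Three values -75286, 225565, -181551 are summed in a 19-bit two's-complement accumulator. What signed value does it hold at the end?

-31272

-75286 + 225565 = 150279 (0100100101100000111)
150279 + (-181551) = -31272 (1111000010111011000)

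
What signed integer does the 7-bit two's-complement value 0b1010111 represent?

MSB is 1, so the value is negative.
Unsigned reading: 87. Subtract 2^7 = 128: 87 − 128 = -41.

-41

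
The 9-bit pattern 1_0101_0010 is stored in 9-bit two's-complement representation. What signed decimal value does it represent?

-174

MSB is 1, so the value is negative.
Invert: 010101101. Add 1: 010101110 = 174. So the value is −174.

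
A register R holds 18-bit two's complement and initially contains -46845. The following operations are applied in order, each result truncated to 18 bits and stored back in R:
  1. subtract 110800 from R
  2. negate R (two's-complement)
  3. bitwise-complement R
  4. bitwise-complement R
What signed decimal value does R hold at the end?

Start: R = -46845 = 110100100100000011.
R = -46845 − 110800 = -157645; wraps to 104499 = 011001100000110011
R = −(104499) = -104499 = 100110011111001101
R = NOT 100110011111001101 = 011001100000110010 = 104498
R = NOT 011001100000110010 = 100110011111001101 = -104499

-104499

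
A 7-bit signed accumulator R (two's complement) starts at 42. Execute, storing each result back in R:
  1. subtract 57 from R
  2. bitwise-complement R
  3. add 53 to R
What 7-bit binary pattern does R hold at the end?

1000011

Start: R = 42 = 0101010.
R = 42 − 57 = -15 = 1110001
R = NOT 1110001 = 0001110 = 14
R = 14 + 53 = 67; wraps to -61 = 1000011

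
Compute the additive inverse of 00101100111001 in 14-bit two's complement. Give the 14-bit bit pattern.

11010011000111

Invert: 11010011000110. Add 1: 11010011000111.
Check: 00101100111001 = 2873, 11010011000111 = -2873.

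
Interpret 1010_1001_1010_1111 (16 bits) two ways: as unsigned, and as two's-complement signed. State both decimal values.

unsigned = 43439, signed = -22097

Unsigned: 1010100110101111 = 43439.
Signed: MSB=1 → 43439 − 65536 = -22097.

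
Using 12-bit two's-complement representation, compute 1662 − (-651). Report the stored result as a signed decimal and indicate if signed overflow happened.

1662 → 011001111110
-651 → 110101110101
Subtract via negate-and-add: invert 110101110101 + 1 = 001010001011 (i.e. 651).
  011001111110
+ 001010001011
= 100100001001
Result 100100001001: MSB = 1 → 2313 − 4096 = -1783.
Both addends (after negating the subtrahend) are non-negative but the stored result is negative: signed overflow. The true value 1662 − (-651) = 2313 lies outside [-2048, 2047].

-1783; overflow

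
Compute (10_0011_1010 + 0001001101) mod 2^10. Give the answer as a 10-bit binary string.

1010000111

  1000111010
+ 0001001101
= 1010000111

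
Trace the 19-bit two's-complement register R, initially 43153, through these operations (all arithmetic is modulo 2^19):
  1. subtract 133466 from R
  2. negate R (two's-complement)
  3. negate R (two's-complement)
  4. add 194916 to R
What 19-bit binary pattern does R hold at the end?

0011001100010011011

Start: R = 43153 = 0001010100010010001.
R = 43153 − 133466 = -90313 = 1101001111100110111
R = −(-90313) = 90313 = 0010110000011001001
R = −(90313) = -90313 = 1101001111100110111
R = -90313 + 194916 = 104603 = 0011001100010011011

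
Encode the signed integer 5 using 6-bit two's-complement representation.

000101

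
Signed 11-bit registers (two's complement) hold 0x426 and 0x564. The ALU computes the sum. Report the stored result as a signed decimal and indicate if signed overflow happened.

0x426 = 10000100110 = -986 (signed)
0x564 = 10101100100 = -668 (signed)
  10000100110
+ 10101100100
= 00110001010  (discard carry-out 1)
Result 00110001010: MSB = 0 → value 394.
Both addends are negative but the stored result is non-negative: signed overflow. The true value -986 + (-668) = -1654 lies outside [-1024, 1023].

394; overflow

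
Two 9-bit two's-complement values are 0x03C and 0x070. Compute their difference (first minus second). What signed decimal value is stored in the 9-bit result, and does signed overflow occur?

-52; no overflow

0x03C = 000111100 = 60 (signed)
0x070 = 001110000 = 112 (signed)
Subtract via negate-and-add: invert 001110000 + 1 = 110010000 (i.e. -112).
  000111100
+ 110010000
= 111001100
Result 111001100: MSB = 1 → 460 − 512 = -52.
Addends (after negating the subtrahend) have opposite signs, so signed overflow cannot occur.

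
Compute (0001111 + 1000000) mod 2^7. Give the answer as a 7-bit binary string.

  0001111
+ 1000000
= 1001111

1001111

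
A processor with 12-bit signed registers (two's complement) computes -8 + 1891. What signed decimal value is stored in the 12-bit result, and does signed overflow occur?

1883; no overflow

-8 → 111111111000
1891 → 011101100011
  111111111000
+ 011101100011
= 011101011011  (discard carry-out 1)
Result 011101011011: MSB = 0 → value 1883.
Addends have opposite signs, so signed overflow cannot occur.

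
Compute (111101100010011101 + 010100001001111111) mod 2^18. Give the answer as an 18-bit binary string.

010001101100011100

  111101100010011101
+ 010100001001111111
= 010001101100011100  (discard carry-out 1)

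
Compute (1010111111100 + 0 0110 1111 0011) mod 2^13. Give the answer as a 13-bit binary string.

1110011101111

  1010111111100
+ 0011011110011
= 1110011101111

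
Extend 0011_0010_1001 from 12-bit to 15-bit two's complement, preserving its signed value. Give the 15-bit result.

000001100101001

MSB of 001100101001 is 0; replicate it into the new high bits.
000|001100101001 → 000001100101001 (still 809).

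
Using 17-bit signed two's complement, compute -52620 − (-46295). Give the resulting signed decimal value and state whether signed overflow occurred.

-52620 → 10011001001110100
-46295 → 10100101100101001
Subtract via negate-and-add: invert 10100101100101001 + 1 = 01011010011010111 (i.e. 46295).
  10011001001110100
+ 01011010011010111
= 11110011101001011
Result 11110011101001011: MSB = 1 → 124747 − 131072 = -6325.
Addends (after negating the subtrahend) have opposite signs, so signed overflow cannot occur.

-6325; no overflow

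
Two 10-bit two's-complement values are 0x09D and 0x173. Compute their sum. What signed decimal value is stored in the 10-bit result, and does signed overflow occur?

-496; overflow

0x09D = 0010011101 = 157 (signed)
0x173 = 0101110011 = 371 (signed)
  0010011101
+ 0101110011
= 1000010000
Result 1000010000: MSB = 1 → 528 − 1024 = -496.
Both addends are non-negative but the stored result is negative: signed overflow. The true value 157 + 371 = 528 lies outside [-512, 511].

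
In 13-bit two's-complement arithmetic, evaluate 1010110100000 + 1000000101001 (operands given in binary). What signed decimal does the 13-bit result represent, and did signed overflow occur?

1481; overflow

1010110100000 = -2656 (signed)
1000000101001 = -4055 (signed)
  1010110100000
+ 1000000101001
= 0010111001001  (discard carry-out 1)
Result 0010111001001: MSB = 0 → value 1481.
Both addends are negative but the stored result is non-negative: signed overflow. The true value -2656 + (-4055) = -6711 lies outside [-4096, 4095].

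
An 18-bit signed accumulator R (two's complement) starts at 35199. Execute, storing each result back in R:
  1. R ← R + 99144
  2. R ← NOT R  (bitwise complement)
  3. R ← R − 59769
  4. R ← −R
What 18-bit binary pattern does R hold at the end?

101111011001000001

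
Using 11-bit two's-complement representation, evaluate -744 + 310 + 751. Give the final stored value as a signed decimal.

317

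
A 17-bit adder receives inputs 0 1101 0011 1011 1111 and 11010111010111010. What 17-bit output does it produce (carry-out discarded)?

  01101001110111111
+ 11010111010111010
= 01000001001111001  (discard carry-out 1)

01000001001111001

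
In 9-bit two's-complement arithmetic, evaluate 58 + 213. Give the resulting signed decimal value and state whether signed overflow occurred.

-241; overflow

58 → 000111010
213 → 011010101
  000111010
+ 011010101
= 100001111
Result 100001111: MSB = 1 → 271 − 512 = -241.
Both addends are non-negative but the stored result is negative: signed overflow. The true value 58 + 213 = 271 lies outside [-256, 255].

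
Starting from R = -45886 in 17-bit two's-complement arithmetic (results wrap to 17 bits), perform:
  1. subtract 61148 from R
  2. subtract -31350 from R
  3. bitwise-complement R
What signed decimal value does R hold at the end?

-55389

Start: R = -45886 = 10100110011000010.
R = -45886 − 61148 = -107034; wraps to 24038 = 00101110111100110
R = 24038 − (-31350) = 55388 = 01101100001011100
R = NOT 01101100001011100 = 10010011110100011 = -55389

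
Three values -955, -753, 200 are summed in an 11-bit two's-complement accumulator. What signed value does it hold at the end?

-955 + (-753) = -1708 → wraps to 340 (00101010100)
340 + 200 = 540 (01000011100)

540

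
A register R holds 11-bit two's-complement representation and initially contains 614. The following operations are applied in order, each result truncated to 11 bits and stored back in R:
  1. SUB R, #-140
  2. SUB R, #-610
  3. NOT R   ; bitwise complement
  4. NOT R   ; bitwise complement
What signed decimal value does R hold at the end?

-684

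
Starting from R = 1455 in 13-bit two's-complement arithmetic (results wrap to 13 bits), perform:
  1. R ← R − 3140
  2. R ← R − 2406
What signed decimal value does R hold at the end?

-4091

Start: R = 1455 = 0010110101111.
R = 1455 − 3140 = -1685 = 1100101101011
R = -1685 − 2406 = -4091 = 1000000000101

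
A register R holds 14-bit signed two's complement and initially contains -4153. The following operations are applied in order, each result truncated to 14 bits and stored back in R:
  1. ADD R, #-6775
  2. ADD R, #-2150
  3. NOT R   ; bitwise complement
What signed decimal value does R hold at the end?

Start: R = -4153 = 10111111000111.
R = -4153 + (-6775) = -10928; wraps to 5456 = 01010101010000
R = 5456 + (-2150) = 3306 = 00110011101010
R = NOT 00110011101010 = 11001100010101 = -3307

-3307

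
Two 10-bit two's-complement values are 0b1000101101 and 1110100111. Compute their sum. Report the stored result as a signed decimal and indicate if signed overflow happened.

0b1000101101 → 1000101101 = -467 (signed)
1110100111 = -89 (signed)
  1000101101
+ 1110100111
= 0111010100  (discard carry-out 1)
Result 0111010100: MSB = 0 → value 468.
Both addends are negative but the stored result is non-negative: signed overflow. The true value -467 + (-89) = -556 lies outside [-512, 511].

468; overflow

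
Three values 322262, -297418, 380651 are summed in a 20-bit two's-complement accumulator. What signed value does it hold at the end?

405495

322262 + (-297418) = 24844 (00000110000100001100)
24844 + 380651 = 405495 (01100010111111110111)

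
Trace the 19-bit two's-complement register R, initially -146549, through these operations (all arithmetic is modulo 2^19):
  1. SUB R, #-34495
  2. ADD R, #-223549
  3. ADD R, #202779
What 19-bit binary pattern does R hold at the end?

1011111100100101000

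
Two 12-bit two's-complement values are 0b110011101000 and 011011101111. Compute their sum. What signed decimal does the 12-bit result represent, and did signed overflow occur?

983; no overflow

0b110011101000 → 110011101000 = -792 (signed)
011011101111 = 1775 (signed)
  110011101000
+ 011011101111
= 001111010111  (discard carry-out 1)
Result 001111010111: MSB = 0 → value 983.
Addends have opposite signs, so signed overflow cannot occur.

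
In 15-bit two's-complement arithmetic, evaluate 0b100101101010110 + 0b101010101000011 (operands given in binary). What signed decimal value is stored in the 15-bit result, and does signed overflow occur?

0b100101101010110 → 100101101010110 = -13482 (signed)
0b101010101000011 → 101010101000011 = -10941 (signed)
  100101101010110
+ 101010101000011
= 010000010011001  (discard carry-out 1)
Result 010000010011001: MSB = 0 → value 8345.
Both addends are negative but the stored result is non-negative: signed overflow. The true value -13482 + (-10941) = -24423 lies outside [-16384, 16383].

8345; overflow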